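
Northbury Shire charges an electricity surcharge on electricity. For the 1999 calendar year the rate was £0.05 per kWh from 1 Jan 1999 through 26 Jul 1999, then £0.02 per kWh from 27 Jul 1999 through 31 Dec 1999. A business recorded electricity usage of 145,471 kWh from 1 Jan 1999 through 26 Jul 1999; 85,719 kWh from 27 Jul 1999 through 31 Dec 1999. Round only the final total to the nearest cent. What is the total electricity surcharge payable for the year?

1 Jan – 26 Jul 1999: 145,471 kWh at £0.05/kWh → £7273.55
27 Jul – 31 Dec 1999: 85,719 kWh at £0.02/kWh → £1714.38

£8987.93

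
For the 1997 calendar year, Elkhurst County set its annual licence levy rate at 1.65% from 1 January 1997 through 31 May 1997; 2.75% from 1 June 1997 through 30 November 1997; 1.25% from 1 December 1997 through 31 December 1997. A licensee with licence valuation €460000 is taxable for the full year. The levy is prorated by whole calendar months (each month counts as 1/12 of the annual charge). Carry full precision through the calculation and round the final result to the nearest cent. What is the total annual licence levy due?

€9966.67

1 January – 31 May 1997: 5 months at 1.65% → €460000 × 1.65% × 5/12 = €3162.5000
1 June – 30 November 1997: 6 months at 2.75% → €460000 × 2.75% × 6/12 = €6325.0000
1 December – 31 December 1997: 1 month at 1.25% → €460000 × 1.25% × 1/12 = €479.1667
Total = €9966.6667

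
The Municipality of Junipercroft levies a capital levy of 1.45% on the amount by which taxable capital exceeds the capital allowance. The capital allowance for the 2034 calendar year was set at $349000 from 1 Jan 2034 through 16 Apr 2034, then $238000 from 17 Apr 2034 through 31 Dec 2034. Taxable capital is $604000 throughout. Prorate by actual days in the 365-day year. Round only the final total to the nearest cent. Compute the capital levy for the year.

1 Jan – 16 Apr 2034: 106 days, exemption $349000 → ($604000 − $349000) × 1.45% × 106/365 = $1073.7945
17 Apr – 31 Dec 2034: 259 days, exemption $238000 → ($604000 − $238000) × 1.45% × 259/365 = $3765.7890
Total = $4839.5836

$4839.58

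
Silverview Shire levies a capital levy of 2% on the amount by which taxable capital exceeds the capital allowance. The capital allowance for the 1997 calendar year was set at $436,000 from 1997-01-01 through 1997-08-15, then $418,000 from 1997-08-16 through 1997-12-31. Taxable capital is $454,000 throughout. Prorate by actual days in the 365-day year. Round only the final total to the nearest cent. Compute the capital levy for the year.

$496.11

1997-01-01 to 1997-08-15: 227 days, exemption $436,000 → ($454,000 − $436,000) × 2% × 227/365 = $223.8904
1997-08-16 to 1997-12-31: 138 days, exemption $418,000 → ($454,000 − $418,000) × 2% × 138/365 = $272.2192
Total = $496.1096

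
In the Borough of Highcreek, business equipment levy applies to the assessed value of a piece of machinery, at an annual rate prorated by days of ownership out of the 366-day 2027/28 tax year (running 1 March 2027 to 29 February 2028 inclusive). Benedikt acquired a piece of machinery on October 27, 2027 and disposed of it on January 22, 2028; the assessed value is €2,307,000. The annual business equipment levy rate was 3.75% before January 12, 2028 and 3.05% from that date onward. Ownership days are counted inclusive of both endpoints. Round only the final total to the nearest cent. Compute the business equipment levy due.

October 27, 2027 – January 11, 2028: 77 days at 3.75% → €2,307,000 × 3.75% × 77/366 = €18,200.7172
January 12 – January 22, 2028: 11 days at 3.05% → €2,307,000 × 3.05% × 11/366 = €2,114.7500
Total = €20,315.4672

€20,315.47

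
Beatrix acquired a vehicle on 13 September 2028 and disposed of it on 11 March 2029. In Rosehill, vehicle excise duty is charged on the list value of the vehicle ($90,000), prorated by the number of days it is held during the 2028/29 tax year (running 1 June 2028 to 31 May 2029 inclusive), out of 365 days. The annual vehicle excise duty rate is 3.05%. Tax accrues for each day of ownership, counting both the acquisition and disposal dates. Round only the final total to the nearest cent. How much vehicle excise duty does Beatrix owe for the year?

$1,353.70

Days held (13 September 2028 – 11 March 2029): 180 out of 365
Tax = $90,000 × 3.05% × 180/365 = $1,353.6986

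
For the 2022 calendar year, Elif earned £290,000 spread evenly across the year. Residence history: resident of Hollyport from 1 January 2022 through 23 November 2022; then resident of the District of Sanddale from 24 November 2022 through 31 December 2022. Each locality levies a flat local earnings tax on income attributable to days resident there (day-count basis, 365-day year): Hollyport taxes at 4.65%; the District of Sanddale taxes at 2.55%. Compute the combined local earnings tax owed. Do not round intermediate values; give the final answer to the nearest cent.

Hollyport, 1 January – 23 November 2022: 327 days → £290,000 × 4.65% × 327/365 = £12,081.0822
The District of Sanddale, 24 November – 31 December 2022: 38 days → £290,000 × 2.55% × 38/365 = £769.8904
Total = £12,850.9726

£12,850.97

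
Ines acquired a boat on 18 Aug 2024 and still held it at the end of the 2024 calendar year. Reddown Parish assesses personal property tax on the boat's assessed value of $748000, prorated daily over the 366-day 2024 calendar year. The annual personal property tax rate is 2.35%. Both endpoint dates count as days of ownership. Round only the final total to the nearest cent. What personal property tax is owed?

$6531.72

Days held (18 Aug – 31 Dec 2024): 136 out of 366
Tax = $748000 × 2.35% × 136/366 = $6531.7158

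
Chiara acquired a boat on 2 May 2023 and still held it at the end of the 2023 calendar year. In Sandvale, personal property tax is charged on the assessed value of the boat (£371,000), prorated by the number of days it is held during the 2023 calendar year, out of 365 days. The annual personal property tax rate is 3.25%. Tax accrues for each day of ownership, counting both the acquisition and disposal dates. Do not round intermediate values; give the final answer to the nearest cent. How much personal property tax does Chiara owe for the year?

Days held (2 May – 31 Dec 2023): 244 out of 365
Tax = £371,000 × 3.25% × 244/365 = £8,060.3562

£8,060.36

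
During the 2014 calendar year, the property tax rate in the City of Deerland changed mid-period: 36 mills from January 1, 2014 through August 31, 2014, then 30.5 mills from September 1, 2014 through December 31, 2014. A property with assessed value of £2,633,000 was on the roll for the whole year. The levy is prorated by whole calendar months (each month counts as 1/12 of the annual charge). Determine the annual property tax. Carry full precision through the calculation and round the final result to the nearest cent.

£89,960.83

January 1 – August 31, 2014: 8 months at 36 mills → £2,633,000 × 3.6% × 8/12 = £63,192.0000
September 1 – December 31, 2014: 4 months at 30.5 mills → £2,633,000 × 3.05% × 4/12 = £26,768.8333
Total = £89,960.8333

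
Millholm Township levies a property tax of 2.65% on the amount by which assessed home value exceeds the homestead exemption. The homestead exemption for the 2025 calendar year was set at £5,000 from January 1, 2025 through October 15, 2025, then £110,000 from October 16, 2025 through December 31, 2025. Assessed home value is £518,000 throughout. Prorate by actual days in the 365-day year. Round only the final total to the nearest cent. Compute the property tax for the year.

£13,007.51

January 1 – October 15, 2025: 288 days, exemption £5,000 → (£518,000 − £5,000) × 2.65% × 288/365 = £10,726.6192
October 16 – December 31, 2025: 77 days, exemption £110,000 → (£518,000 − £110,000) × 2.65% × 77/365 = £2,280.8877
Total = £13,007.5068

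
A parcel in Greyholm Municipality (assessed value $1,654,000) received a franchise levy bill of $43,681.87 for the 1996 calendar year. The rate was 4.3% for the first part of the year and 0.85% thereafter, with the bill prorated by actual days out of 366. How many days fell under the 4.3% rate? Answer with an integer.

Let d = days at the first rate; then 366 − d days at the second rate.
$1,654,000 × [4.3%·d + 0.85%·(366−d)] / 366 = $43,681.87
Solving gives d = 190, so the new rate took effect on 9 July 1996.

190 days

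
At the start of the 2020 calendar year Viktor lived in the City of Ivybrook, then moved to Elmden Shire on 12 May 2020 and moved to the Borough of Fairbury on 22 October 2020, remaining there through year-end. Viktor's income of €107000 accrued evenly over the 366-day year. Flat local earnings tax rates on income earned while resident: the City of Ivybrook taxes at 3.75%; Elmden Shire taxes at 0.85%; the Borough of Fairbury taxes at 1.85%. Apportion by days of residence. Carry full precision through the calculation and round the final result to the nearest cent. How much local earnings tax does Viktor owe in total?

The City of Ivybrook, 1 January – 11 May 2020: 132 days → €107000 × 3.75% × 132/366 = €1447.1311
Elmden Shire, 12 May – 21 October 2020: 163 days → €107000 × 0.85% × 163/366 = €405.0505
The Borough of Fairbury, 22 October – 31 December 2020: 71 days → €107000 × 1.85% × 71/366 = €384.0014
Total = €2236.1831

€2236.18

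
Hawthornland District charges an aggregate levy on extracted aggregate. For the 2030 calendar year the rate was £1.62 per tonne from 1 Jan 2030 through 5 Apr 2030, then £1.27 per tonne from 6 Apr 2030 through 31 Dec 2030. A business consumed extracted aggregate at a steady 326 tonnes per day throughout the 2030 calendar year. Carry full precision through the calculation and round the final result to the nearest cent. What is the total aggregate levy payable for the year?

£161,956.80

1 Jan – 5 Apr 2030: 95 days × 326 tonnes/day = 30,970 tonnes at £1.62/tonne → £50,171.40
6 Apr – 31 Dec 2030: 270 days × 326 tonnes/day = 88,020 tonnes at £1.27/tonne → £111,785.40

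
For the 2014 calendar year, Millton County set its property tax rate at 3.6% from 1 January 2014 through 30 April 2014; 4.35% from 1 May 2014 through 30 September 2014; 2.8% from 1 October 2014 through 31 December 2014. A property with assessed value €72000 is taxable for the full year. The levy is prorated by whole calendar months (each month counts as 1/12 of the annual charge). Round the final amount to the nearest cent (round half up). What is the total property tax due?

€2673.00

1 January – 30 April 2014: 4 months at 3.6% → €72000 × 3.6% × 4/12 = €864.0000
1 May – 30 September 2014: 5 months at 4.35% → €72000 × 4.35% × 5/12 = €1305.0000
1 October – 31 December 2014: 3 months at 2.8% → €72000 × 2.8% × 3/12 = €504.0000
Total = €2673.0000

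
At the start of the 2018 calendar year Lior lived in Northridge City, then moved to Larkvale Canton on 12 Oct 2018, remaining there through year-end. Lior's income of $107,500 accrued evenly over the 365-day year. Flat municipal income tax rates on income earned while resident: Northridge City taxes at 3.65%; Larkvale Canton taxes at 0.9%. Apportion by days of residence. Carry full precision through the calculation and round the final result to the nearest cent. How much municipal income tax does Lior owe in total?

Northridge City, 1 Jan – 11 Oct 2018: 284 days → $107,500 × 3.65% × 284/365 = $3,053.0000
Larkvale Canton, 12 Oct – 31 Dec 2018: 81 days → $107,500 × 0.9% × 81/365 = $214.7055
Total = $3,267.7055

$3,267.71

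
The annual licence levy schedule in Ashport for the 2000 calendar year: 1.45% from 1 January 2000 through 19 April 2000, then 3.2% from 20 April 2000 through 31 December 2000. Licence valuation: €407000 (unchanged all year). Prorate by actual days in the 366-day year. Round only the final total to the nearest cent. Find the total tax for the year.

1 January – 19 April 2000: 110 days at 1.45% → €407000 × 1.45% × 110/366 = €1773.6749
20 April – 31 December 2000: 256 days at 3.2% → €407000 × 3.2% × 256/366 = €9109.6831
Total = €10883.3579

€10883.36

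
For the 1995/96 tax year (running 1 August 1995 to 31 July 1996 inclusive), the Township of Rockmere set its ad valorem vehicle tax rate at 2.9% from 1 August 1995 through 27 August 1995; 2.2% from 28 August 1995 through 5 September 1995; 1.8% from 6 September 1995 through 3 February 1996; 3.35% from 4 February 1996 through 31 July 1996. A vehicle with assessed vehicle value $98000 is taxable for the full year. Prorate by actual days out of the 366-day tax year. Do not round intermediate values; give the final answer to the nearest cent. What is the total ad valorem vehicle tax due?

$2596.06

1 August – 27 August 1995: 27 days at 2.9% → $98000 × 2.9% × 27/366 = $209.6557
28 August – 5 September 1995: 9 days at 2.2% → $98000 × 2.2% × 9/366 = $53.0164
6 September 1995 – 3 February 1996: 151 days at 1.8% → $98000 × 1.8% × 151/366 = $727.7705
4 February – 31 July 1996: 179 days at 3.35% → $98000 × 3.35% × 179/366 = $1605.6202
Total = $2596.0628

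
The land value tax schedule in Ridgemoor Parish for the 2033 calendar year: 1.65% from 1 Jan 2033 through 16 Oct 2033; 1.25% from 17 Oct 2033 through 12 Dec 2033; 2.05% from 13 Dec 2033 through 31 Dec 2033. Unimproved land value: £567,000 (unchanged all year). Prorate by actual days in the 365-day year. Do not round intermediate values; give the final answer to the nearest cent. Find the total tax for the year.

£9,119.38

1 Jan – 16 Oct 2033: 289 days at 1.65% → £567,000 × 1.65% × 289/365 = £7,407.5055
17 Oct – 12 Dec 2033: 57 days at 1.25% → £567,000 × 1.25% × 57/365 = £1,106.8151
13 Dec – 31 Dec 2033: 19 days at 2.05% → £567,000 × 2.05% × 19/365 = £605.0589
Total = £9,119.3795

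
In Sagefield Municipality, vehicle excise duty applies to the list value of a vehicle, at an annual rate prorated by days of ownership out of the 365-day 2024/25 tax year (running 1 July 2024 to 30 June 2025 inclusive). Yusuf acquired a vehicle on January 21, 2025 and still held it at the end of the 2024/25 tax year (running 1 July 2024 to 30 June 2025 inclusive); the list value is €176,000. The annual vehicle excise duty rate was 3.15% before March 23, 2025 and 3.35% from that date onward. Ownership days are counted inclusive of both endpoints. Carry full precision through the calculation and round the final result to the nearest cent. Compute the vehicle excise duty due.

January 21 – March 22, 2025: 61 days at 3.15% → €176,000 × 3.15% × 61/365 = €926.5315
March 23 – June 30, 2025: 100 days at 3.35% → €176,000 × 3.35% × 100/365 = €1,615.3425
Total = €2,541.8740

€2,541.87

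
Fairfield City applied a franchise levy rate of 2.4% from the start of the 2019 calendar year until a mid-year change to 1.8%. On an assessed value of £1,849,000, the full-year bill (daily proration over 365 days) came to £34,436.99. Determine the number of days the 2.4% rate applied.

Let d = days at the first rate; then 365 − d days at the second rate.
£1,849,000 × [2.4%·d + 1.8%·(365−d)] / 365 = £34,436.99
Solving gives d = 38, so the new rate took effect on 8 Feb 2019.

38 days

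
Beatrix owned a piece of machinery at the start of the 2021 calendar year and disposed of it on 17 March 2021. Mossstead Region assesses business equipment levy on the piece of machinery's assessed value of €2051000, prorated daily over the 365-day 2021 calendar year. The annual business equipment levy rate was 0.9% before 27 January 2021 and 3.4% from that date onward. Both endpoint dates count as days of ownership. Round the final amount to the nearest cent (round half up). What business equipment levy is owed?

1 January – 26 January 2021: 26 days at 0.9% → €2051000 × 0.9% × 26/365 = €1314.8877
27 January – 17 March 2021: 50 days at 3.4% → €2051000 × 3.4% × 50/365 = €9552.6027
Total = €10867.4904

€10867.49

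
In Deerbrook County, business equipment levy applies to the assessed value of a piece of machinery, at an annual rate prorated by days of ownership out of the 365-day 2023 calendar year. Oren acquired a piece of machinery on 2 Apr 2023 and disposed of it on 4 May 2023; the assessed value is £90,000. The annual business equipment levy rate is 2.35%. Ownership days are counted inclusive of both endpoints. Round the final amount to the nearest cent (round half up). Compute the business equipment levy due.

Days held (2 Apr – 4 May 2023): 33 out of 365
Tax = £90,000 × 2.35% × 33/365 = £191.2192

£191.22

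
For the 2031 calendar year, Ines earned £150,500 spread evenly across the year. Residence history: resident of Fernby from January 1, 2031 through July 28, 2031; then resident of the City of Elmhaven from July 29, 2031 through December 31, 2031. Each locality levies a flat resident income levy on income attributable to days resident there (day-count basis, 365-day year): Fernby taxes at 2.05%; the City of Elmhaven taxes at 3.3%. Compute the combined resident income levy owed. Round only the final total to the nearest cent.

Fernby, January 1 – July 28, 2031: 209 days → £150,500 × 2.05% × 209/365 = £1,766.6226
The City of Elmhaven, July 29 – December 31, 2031: 156 days → £150,500 × 3.3% × 156/365 = £2,122.6685
Total = £3,889.2911

£3,889.29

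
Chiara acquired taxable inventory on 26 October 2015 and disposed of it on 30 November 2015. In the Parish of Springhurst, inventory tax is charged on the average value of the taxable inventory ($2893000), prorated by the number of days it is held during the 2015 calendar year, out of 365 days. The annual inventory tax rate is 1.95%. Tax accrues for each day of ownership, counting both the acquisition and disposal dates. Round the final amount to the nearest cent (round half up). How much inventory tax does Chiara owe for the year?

$5564.07

Days held (26 October – 30 November 2015): 36 out of 365
Tax = $2893000 × 1.95% × 36/365 = $5564.0712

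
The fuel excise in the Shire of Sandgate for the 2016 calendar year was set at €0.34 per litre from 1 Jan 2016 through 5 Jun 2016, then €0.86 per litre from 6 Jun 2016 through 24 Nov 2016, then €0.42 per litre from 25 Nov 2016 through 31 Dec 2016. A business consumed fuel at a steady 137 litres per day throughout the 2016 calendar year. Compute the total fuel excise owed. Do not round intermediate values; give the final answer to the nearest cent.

1 Jan – 5 Jun 2016: 157 days × 137 litres/day = 21,509 litres at €0.34/litre → €7313.06
6 Jun – 24 Nov 2016: 172 days × 137 litres/day = 23,564 litres at €0.86/litre → €20265.04
25 Nov – 31 Dec 2016: 37 days × 137 litres/day = 5,069 litres at €0.42/litre → €2128.98

€29707.08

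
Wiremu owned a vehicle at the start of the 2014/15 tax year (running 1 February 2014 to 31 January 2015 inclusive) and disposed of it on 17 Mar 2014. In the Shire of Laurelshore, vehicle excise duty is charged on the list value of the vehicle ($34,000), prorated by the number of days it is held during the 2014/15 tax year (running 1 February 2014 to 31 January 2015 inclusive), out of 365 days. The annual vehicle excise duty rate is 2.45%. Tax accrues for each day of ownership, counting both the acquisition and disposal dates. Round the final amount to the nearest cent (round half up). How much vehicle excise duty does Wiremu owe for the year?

Days held (1 Feb – 17 Mar 2014): 45 out of 365
Tax = $34,000 × 2.45% × 45/365 = $102.6986

$102.70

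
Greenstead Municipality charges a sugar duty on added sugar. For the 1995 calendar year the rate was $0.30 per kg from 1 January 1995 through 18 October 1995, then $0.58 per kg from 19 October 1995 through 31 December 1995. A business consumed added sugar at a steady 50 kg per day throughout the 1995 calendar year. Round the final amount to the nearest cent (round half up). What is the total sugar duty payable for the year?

$6,511.00

1 January – 18 October 1995: 291 days × 50 kg/day = 14,550 kg at $0.30/kg → $4,365.00
19 October – 31 December 1995: 74 days × 50 kg/day = 3,700 kg at $0.58/kg → $2,146.00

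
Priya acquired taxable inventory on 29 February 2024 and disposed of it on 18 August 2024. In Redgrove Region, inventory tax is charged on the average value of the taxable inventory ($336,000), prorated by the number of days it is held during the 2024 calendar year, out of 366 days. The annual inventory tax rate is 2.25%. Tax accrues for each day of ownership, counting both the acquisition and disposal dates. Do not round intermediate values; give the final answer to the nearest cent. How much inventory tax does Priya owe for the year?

Days held (29 February – 18 August 2024): 172 out of 366
Tax = $336,000 × 2.25% × 172/366 = $3,552.7869

$3,552.79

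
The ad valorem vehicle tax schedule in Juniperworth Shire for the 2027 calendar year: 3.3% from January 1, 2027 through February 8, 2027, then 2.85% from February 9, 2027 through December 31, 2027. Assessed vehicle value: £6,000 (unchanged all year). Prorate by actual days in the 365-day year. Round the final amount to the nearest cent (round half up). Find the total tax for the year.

January 1 – February 8, 2027: 39 days at 3.3% → £6,000 × 3.3% × 39/365 = £21.1562
February 9 – December 31, 2027: 326 days at 2.85% → £6,000 × 2.85% × 326/365 = £152.7288
Total = £173.8849

£173.88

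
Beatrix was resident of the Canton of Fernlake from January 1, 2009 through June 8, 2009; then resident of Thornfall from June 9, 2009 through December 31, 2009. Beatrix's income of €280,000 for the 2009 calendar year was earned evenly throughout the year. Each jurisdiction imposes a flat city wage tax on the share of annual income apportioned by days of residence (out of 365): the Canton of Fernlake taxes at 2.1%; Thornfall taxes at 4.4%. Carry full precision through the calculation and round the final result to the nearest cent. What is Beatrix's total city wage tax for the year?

The Canton of Fernlake, January 1 – June 8, 2009: 159 days → €280,000 × 2.1% × 159/365 = €2,561.4247
Thornfall, June 9 – December 31, 2009: 206 days → €280,000 × 4.4% × 206/365 = €6,953.2055
Total = €9,514.6301

€9,514.63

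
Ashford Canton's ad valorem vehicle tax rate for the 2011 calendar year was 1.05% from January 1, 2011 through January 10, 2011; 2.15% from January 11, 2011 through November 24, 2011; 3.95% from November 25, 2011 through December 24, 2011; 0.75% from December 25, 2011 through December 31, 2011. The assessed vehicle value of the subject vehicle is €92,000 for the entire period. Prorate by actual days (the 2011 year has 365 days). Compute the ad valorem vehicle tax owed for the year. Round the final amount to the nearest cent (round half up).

€2,061.68

January 1 – January 10, 2011: 10 days at 1.05% → €92,000 × 1.05% × 10/365 = €26.4658
January 11 – November 24, 2011: 318 days at 2.15% → €92,000 × 2.15% × 318/365 = €1,723.2986
November 25 – December 24, 2011: 30 days at 3.95% → €92,000 × 3.95% × 30/365 = €298.6849
December 25 – December 31, 2011: 7 days at 0.75% → €92,000 × 0.75% × 7/365 = €13.2329
Total = €2,061.6822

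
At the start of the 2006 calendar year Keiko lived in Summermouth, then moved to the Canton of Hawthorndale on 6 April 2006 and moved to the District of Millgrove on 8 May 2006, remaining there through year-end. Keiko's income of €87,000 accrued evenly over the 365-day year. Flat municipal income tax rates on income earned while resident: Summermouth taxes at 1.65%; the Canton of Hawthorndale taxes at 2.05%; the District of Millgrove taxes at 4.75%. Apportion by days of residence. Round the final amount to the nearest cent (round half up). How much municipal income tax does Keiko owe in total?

€3,224.60

Summermouth, 1 January – 5 April 2006: 95 days → €87,000 × 1.65% × 95/365 = €373.6233
The Canton of Hawthorndale, 6 April – 7 May 2006: 32 days → €87,000 × 2.05% × 32/365 = €156.3616
The District of Millgrove, 8 May – 31 December 2006: 238 days → €87,000 × 4.75% × 238/365 = €2,694.6164
Total = €3,224.6014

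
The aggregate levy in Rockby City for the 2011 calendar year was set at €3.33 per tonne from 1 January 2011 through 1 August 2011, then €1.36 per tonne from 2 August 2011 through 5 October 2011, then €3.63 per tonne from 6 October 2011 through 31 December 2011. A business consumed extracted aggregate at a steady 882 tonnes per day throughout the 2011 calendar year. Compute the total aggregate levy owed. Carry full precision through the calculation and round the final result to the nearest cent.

€982107.00

1 January – 1 August 2011: 213 days × 882 tonnes/day = 187,866 tonnes at €3.33/tonne → €625593.78
2 August – 5 October 2011: 65 days × 882 tonnes/day = 57,330 tonnes at €1.36/tonne → €77968.80
6 October – 31 December 2011: 87 days × 882 tonnes/day = 76,734 tonnes at €3.63/tonne → €278544.42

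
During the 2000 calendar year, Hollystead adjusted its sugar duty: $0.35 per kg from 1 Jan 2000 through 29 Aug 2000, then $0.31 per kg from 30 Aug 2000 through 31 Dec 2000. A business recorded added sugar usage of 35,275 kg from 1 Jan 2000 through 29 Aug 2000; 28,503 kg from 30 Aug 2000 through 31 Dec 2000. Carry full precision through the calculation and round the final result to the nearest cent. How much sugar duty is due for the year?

1 Jan – 29 Aug 2000: 35,275 kg at $0.35/kg → $12,346.25
30 Aug – 31 Dec 2000: 28,503 kg at $0.31/kg → $8,835.93

$21,182.18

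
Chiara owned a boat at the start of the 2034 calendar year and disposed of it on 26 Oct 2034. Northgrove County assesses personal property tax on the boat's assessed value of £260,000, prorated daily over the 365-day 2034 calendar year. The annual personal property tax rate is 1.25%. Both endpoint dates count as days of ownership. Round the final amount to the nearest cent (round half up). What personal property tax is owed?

Days held (1 Jan – 26 Oct 2034): 299 out of 365
Tax = £260,000 × 1.25% × 299/365 = £2,662.3288

£2,662.33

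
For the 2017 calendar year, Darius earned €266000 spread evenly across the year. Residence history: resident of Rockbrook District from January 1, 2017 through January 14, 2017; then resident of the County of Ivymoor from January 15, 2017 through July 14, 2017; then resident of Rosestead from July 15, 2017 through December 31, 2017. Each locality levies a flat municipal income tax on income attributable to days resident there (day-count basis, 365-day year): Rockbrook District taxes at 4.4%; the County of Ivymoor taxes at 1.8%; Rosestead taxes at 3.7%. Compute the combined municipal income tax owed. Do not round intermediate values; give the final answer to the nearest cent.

€7407.19

Rockbrook District, January 1 – January 14, 2017: 14 days → €266000 × 4.4% × 14/365 = €448.9205
The County of Ivymoor, January 15 – July 14, 2017: 181 days → €266000 × 1.8% × 181/365 = €2374.3233
Rosestead, July 15 – December 31, 2017: 170 days → €266000 × 3.7% × 170/365 = €4583.9452
Total = €7407.1890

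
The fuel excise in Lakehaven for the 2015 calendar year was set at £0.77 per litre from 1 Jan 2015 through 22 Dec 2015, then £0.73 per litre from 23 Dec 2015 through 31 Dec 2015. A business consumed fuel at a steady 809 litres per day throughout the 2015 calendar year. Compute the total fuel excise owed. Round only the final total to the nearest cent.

£227,078.21

1 Jan – 22 Dec 2015: 356 days × 809 litres/day = 288,004 litres at £0.77/litre → £221,763.08
23 Dec – 31 Dec 2015: 9 days × 809 litres/day = 7,281 litres at £0.73/litre → £5,315.13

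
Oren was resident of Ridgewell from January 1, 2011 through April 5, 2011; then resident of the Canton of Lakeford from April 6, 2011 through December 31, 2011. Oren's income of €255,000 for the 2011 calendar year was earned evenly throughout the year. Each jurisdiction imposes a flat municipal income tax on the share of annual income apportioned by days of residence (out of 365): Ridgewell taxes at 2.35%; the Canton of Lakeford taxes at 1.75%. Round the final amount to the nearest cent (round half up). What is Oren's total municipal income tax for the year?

Ridgewell, January 1 – April 5, 2011: 95 days → €255,000 × 2.35% × 95/365 = €1,559.6918
The Canton of Lakeford, April 6 – December 31, 2011: 270 days → €255,000 × 1.75% × 270/365 = €3,301.0274
Total = €4,860.7192

€4,860.72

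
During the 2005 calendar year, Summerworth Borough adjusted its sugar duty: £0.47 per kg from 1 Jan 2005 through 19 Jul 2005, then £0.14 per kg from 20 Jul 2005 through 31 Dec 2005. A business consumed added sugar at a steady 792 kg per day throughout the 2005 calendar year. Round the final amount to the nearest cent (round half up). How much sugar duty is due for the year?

£92,743.20

1 Jan – 19 Jul 2005: 200 days × 792 kg/day = 158,400 kg at £0.47/kg → £74,448.00
20 Jul – 31 Dec 2005: 165 days × 792 kg/day = 130,680 kg at £0.14/kg → £18,295.20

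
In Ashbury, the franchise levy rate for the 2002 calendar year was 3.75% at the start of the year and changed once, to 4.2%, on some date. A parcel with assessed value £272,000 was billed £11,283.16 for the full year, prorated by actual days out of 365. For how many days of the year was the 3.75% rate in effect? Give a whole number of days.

42 days

Let d = days at the first rate; then 365 − d days at the second rate.
£272,000 × [3.75%·d + 4.2%·(365−d)] / 365 = £11,283.16
Solving gives d = 42, so the new rate took effect on 12 Feb 2002.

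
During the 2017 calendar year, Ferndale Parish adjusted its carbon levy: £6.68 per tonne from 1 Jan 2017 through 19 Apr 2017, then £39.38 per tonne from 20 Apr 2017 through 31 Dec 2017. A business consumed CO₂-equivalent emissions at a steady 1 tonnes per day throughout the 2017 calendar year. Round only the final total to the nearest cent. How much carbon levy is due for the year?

£10809.40

1 Jan – 19 Apr 2017: 109 days × 1 tonnes/day = 109 tonnes at £6.68/tonne → £728.12
20 Apr – 31 Dec 2017: 256 days × 1 tonnes/day = 256 tonnes at £39.38/tonne → £10081.28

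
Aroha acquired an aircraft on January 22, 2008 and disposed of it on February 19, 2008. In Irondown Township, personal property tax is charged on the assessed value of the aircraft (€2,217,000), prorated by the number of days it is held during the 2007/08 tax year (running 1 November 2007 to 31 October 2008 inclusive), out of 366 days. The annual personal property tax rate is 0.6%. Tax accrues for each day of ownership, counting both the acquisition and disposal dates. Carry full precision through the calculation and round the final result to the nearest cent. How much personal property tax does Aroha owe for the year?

Days held (January 22 – February 19, 2008): 29 out of 366
Tax = €2,217,000 × 0.6% × 29/366 = €1,053.9836

€1,053.98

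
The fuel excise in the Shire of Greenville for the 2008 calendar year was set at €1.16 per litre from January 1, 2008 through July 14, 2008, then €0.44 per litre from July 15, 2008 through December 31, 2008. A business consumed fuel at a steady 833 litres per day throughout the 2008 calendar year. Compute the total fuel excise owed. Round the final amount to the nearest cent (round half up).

January 1 – July 14, 2008: 196 days × 833 litres/day = 163,268 litres at €1.16/litre → €189,390.88
July 15 – December 31, 2008: 170 days × 833 litres/day = 141,610 litres at €0.44/litre → €62,308.40

€251,699.28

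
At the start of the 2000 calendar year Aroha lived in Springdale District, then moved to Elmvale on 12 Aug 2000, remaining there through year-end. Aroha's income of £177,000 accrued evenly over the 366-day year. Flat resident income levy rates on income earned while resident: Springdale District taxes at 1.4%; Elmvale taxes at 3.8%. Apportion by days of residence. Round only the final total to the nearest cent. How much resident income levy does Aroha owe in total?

£4,126.13

Springdale District, 1 Jan – 11 Aug 2000: 224 days → £177,000 × 1.4% × 224/366 = £1,516.5902
Elmvale, 12 Aug – 31 Dec 2000: 142 days → £177,000 × 3.8% × 142/366 = £2,609.5410
Total = £4,126.1311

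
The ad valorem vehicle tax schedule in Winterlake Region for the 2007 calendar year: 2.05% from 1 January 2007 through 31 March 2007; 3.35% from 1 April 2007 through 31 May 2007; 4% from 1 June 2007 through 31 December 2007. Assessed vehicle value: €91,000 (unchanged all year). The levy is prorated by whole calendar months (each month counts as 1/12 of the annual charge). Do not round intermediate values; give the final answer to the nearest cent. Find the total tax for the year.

€3,097.79

1 January – 31 March 2007: 3 months at 2.05% → €91,000 × 2.05% × 3/12 = €466.3750
1 April – 31 May 2007: 2 months at 3.35% → €91,000 × 3.35% × 2/12 = €508.0833
1 June – 31 December 2007: 7 months at 4% → €91,000 × 4% × 7/12 = €2,123.3333
Total = €3,097.7917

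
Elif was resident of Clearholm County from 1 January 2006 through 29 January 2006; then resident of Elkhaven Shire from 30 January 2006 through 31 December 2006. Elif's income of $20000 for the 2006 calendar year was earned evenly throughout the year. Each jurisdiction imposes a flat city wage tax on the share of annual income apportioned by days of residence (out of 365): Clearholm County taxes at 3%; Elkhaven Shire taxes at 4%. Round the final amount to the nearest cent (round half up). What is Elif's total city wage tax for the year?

Clearholm County, 1 January – 29 January 2006: 29 days → $20000 × 3% × 29/365 = $47.6712
Elkhaven Shire, 30 January – 31 December 2006: 336 days → $20000 × 4% × 336/365 = $736.4384
Total = $784.1096

$784.11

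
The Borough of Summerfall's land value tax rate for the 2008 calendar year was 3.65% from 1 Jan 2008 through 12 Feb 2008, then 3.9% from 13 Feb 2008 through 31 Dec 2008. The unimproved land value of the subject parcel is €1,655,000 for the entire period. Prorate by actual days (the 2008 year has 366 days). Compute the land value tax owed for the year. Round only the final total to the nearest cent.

€64,058.90

1 Jan – 12 Feb 2008: 43 days at 3.65% → €1,655,000 × 3.65% × 43/366 = €7,097.0560
13 Feb – 31 Dec 2008: 323 days at 3.9% → €1,655,000 × 3.9% × 323/366 = €56,961.8443
Total = €64,058.9003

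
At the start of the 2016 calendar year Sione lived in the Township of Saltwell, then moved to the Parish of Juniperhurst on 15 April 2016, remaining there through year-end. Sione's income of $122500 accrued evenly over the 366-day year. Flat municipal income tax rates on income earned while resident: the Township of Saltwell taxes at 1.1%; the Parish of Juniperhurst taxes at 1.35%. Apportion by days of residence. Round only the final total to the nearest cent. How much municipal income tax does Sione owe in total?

$1565.89

The Township of Saltwell, 1 January – 14 April 2016: 105 days → $122500 × 1.1% × 105/366 = $386.5779
The Parish of Juniperhurst, 15 April – 31 December 2016: 261 days → $122500 × 1.35% × 261/366 = $1179.3135
Total = $1565.8914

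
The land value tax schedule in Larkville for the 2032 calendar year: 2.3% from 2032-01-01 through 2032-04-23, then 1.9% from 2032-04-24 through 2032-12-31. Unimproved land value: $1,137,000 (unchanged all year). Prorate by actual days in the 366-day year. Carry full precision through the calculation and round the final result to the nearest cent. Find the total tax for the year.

2032-01-01 to 2032-04-23: 114 days at 2.3% → $1,137,000 × 2.3% × 114/366 = $8,145.3934
2032-04-24 to 2032-12-31: 252 days at 1.9% → $1,137,000 × 1.9% × 252/366 = $14,874.1967
Total = $23,019.5902

$23,019.59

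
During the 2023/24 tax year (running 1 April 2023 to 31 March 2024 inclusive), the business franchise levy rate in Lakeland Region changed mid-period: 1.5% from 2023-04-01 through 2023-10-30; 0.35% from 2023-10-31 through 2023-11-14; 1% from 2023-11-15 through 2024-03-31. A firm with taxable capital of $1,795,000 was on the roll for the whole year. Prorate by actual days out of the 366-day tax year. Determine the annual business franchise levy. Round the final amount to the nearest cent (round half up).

$22,694.98

2023-04-01 to 2023-10-30: 213 days at 1.5% → $1,795,000 × 1.5% × 213/366 = $15,669.4672
2023-10-31 to 2023-11-14: 15 days at 0.35% → $1,795,000 × 0.35% × 15/366 = $257.4795
2023-11-15 to 2024-03-31: 138 days at 1% → $1,795,000 × 1% × 138/366 = $6,768.0328
Total = $22,694.9795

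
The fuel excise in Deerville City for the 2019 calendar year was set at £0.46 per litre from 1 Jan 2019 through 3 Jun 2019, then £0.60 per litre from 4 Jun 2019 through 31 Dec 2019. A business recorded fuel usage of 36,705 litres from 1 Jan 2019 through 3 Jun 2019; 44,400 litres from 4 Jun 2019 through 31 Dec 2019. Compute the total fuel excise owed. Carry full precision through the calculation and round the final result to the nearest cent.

£43,524.30

1 Jan – 3 Jun 2019: 36,705 litres at £0.46/litre → £16,884.30
4 Jun – 31 Dec 2019: 44,400 litres at £0.60/litre → £26,640.00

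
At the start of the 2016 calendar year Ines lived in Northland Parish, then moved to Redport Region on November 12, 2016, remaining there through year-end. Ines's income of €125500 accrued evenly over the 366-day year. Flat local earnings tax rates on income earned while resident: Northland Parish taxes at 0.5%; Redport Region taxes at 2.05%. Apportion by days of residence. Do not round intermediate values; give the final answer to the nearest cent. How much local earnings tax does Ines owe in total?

€893.24

Northland Parish, January 1 – November 11, 2016: 316 days → €125500 × 0.5% × 316/366 = €541.7760
Redport Region, November 12 – December 31, 2016: 50 days → €125500 × 2.05% × 50/366 = €351.4686
Total = €893.2445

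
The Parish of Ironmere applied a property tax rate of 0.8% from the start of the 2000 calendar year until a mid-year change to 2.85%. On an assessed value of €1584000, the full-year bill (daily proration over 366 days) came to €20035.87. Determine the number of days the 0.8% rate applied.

Let d = days at the first rate; then 366 − d days at the second rate.
€1584000 × [0.8%·d + 2.85%·(366−d)] / 366 = €20035.87
Solving gives d = 283, so the new rate took effect on October 10, 2000.

283 days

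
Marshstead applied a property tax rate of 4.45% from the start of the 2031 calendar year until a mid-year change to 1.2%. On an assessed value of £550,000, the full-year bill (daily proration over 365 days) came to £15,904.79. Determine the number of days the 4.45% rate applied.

Let d = days at the first rate; then 365 − d days at the second rate.
£550,000 × [4.45%·d + 1.2%·(365−d)] / 365 = £15,904.79
Solving gives d = 190, so the new rate took effect on July 10, 2031.

190 days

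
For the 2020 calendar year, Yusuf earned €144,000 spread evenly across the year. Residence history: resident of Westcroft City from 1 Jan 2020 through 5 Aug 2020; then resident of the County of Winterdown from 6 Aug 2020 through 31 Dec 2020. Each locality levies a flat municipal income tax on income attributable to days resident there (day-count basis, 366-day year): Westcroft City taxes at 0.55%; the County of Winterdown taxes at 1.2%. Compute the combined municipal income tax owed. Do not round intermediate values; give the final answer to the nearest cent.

Westcroft City, 1 Jan – 5 Aug 2020: 218 days → €144,000 × 0.55% × 218/366 = €471.7377
The County of Winterdown, 6 Aug – 31 Dec 2020: 148 days → €144,000 × 1.2% × 148/366 = €698.7541
Total = €1,170.4918

€1,170.49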